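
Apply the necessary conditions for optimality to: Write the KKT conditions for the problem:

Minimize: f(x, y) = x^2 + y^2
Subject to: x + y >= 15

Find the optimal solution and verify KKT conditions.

KKT conditions for min x^2 + y^2 s.t. x + y >= 15:
Stationarity: 2x = mu, 2y = mu
So x = y = mu/2.
Complementary slackness: mu*(x + y - 15) = 0
Primal feasibility: x + y >= 15; dual feasibility: mu >= 0
If mu = 0 then x = y = 0, but 0 + 0 < 15 is infeasible, so the constraint is active.
Constraint active: x + y = 2*(mu/2) = 15 => mu = 15
x = y = 15/2, f = 225/2
Verify: stationarity 2*(15/2) = 15 = mu; primal 15/2 + 15/2 = 15 >= 15; dual mu = 15 >= 0; complementary slackness 15*(15 - 15) = 0. All KKT conditions hold.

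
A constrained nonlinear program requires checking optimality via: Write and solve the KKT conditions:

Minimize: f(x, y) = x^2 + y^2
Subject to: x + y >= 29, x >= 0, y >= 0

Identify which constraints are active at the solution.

KKT conditions for min x^2 + y^2 s.t. 1x + 1y >= 29, x >= 0, y >= 0:
Stationarity: 2x = mu*1 + mu_x, 2y = mu*1 + mu_y, with mu, mu_x, mu_y >= 0
Complementary slackness: mu*(x + y - 29) = 0, mu_x*x = 0, mu_y*y = 0
(0, 0) is infeasible (1*0 + 1*0 < 29), so if mu = 0 stationarity would force x = mu_x/2 >= 0, y = mu_y/2 >= 0 with mu_x*x = mu_y*y = 0, i.e. x = y = 0: contradiction. Hence mu > 0 and x + y = 29 is active.
Try x > 0, y > 0 (so mu_x = mu_y = 0): x = 1*mu/2, y = 1*mu/2
Substitute: 1*(1*mu/2) + 1*(1*mu/2) = 29
  mu*2/2 = 29 => mu = 29
x* = 29/2 > 0, y* = 29/2 > 0, consistent with mu_x = mu_y = 0.
f is convex and the constraints are linear, so this KKT point is the global minimum.
f* = 841/2
Active constraints: x + y >= 29 (holds with equality, mu = 29 > 0); x >= 0 and y >= 0 are inactive (mu_x = mu_y = 0).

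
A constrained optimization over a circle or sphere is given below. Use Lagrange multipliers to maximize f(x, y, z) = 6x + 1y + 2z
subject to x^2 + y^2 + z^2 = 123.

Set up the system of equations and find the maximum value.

Lagrange conditions: 6 = 2*lambda*x, 1 = 2*lambda*y, 2 = 2*lambda*z
So x:6 = y:1 = z:2, i.e. x = 6t, y = 1t, z = 2t
Constraint: t^2*(6^2 + 1^2 + 2^2) = 123
  t^2 * 41 = 123  =>  t = sqrt(3)
Maximum = 6*6t + 1*1t + 2*2t = 41*sqrt(3) = sqrt(5043)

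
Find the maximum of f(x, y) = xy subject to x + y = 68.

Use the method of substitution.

Substitute y = 68 - x into f(x,y) = xy:
g(x) = x(68 - x) = 68x - x^2
g'(x) = 68 - 2x = 0  =>  x = 34
y = 68 - 34 = 34
Maximum value = 34 * 34 = 1156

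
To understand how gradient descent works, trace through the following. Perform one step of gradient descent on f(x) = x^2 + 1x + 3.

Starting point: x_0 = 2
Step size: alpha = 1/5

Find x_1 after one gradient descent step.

f(x) = x^2 + 1x + 3
f'(x) = 2x + 1
f'(2) = 2*2 + (1) = 5
x_1 = x_0 - alpha * f'(x_0) = 2 - 1/5 * 5 = 1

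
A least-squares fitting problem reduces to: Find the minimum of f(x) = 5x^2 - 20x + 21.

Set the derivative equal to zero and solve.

f(x) = 5x^2 - 20x + 21
f'(x) = 10x + (-20) = 0
x = 20/10 = 2
f(2) = 1
Since f''(x) = 10 > 0, this is a minimum.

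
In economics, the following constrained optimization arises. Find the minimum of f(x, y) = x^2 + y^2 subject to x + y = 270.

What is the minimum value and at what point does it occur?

Substitute y = 270 - x into f(x,y) = x^2 + y^2:
g(x) = x^2 + (270 - x)^2 = 2x^2 - 540x + 72900
g'(x) = 4x - 540 = 0  =>  x = 135
y = 270 - 135 = 135
Minimum value = 135^2 + 135^2 = 36450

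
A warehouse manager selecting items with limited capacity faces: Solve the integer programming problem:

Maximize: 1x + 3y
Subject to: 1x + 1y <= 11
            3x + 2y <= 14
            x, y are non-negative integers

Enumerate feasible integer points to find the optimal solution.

Constraint 1: 1x + 1y <= 11
Constraint 2: 3x + 2y <= 14
Feasible x range (need y >= 0): 0 <= x <= min(11/1, 14/3) => x in {0, ..., 4}.
Enumerate feasible integer points row by row (the coefficient of y is 3 > 0, so for each x the largest feasible y gives the best value):
  x = 0: y <= min((11 - 1*0)/1, (14 - 3*0)/2) => y in {0, ..., 7}; best 1*0 + 3*7 = 21
  x = 1: y <= min((11 - 1*1)/1, (14 - 3*1)/2) => y in {0, ..., 5}; best 1*1 + 3*5 = 16
  x = 2: y <= min((11 - 1*2)/1, (14 - 3*2)/2) => y in {0, ..., 4}; best 1*2 + 3*4 = 14
  x = 3: y <= min((11 - 1*3)/1, (14 - 3*3)/2) => y in {0, ..., 2}; best 1*3 + 3*2 = 9
  x = 4: y <= min((11 - 1*4)/1, (14 - 3*4)/2) => y in {0, ..., 1}; best 1*4 + 3*1 = 7
The maximum 1x + 3y = 21 is achieved at x = 0, y = 7.
Check: 1*0 + 1*7 = 7 <= 11 and 3*0 + 2*7 = 14 <= 14.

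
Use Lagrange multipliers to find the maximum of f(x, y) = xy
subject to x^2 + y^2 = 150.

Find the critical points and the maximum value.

Lagrange conditions: y = 2*lambda*x and x = 2*lambda*y
If x = 0 then y = 0, violating the constraint, so x, y != 0.
Dividing: y/x = x/y => x^2 = y^2 => y = x or y = -x
Constraint: 2x^2 = 150 => x^2 = 75 => x = +/-sqrt(75)
Critical points: (sqrt(75), sqrt(75)), (-sqrt(75), -sqrt(75)), (sqrt(75), -sqrt(75)), (-sqrt(75), sqrt(75))
  y = x:  xy = x^2 = 75  at (sqrt(75), sqrt(75)) and (-sqrt(75), -sqrt(75))
  y = -x: xy = -x^2 = -75 at (sqrt(75), -sqrt(75)) and (-sqrt(75), sqrt(75))
Maximum xy = 75 at (sqrt(75), sqrt(75)) and (-sqrt(75), -sqrt(75))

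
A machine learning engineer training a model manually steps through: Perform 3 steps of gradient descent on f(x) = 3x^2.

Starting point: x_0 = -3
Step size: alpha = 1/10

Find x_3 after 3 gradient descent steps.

f(x) = 3x^2, f'(x) = 6x + (0)
Step 1: f'(-3) = -18, x_1 = -3 - 1/10 * -18 = -6/5
Step 2: f'(-6/5) = -36/5, x_2 = -6/5 - 1/10 * -36/5 = -12/25
Step 3: f'(-12/25) = -72/25, x_3 = -12/25 - 1/10 * -72/25 = -24/125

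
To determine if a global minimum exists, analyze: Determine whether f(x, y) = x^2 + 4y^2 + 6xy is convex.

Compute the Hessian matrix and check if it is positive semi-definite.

f(x,y) = x^2 + 4y^2 + 6xy
Hessian H = [[2, 6], [6, 8]]
trace(H) = 10, det(H) = -20
Eigenvalues: (10 +/- sqrt(180)) / 2 = 11.71, -1.708
Since not both eigenvalues positive, f is neither convex nor concave.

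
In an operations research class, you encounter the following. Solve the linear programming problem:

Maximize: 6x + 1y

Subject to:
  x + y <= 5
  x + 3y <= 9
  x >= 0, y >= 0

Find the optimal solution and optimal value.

Feasible vertices: (0, 0), (0, 3), (3, 2), (5, 0)
Objective 6x + 1y at each:
  (0, 0): 0
  (0, 3): 3
  (3, 2): 20
  (5, 0): 30
Maximum is 30 at (5, 0).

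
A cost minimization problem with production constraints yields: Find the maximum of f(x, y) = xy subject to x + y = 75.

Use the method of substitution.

Substitute y = 75 - x into f(x,y) = xy:
g(x) = x(75 - x) = 75x - x^2
g'(x) = 75 - 2x = 0  =>  x = 75/2
y = 75 - 75/2 = 75/2
Maximum value = (75/2) * (75/2) = 5625/4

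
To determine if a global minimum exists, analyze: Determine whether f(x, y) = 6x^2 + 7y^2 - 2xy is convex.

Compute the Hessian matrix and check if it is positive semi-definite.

f(x,y) = 6x^2 + 7y^2 - 2xy
Hessian H = [[12, -2], [-2, 14]]
trace(H) = 26, det(H) = 164
Eigenvalues: (26 +/- sqrt(20)) / 2 = 15.24, 10.76
Since both eigenvalues > 0, f is convex.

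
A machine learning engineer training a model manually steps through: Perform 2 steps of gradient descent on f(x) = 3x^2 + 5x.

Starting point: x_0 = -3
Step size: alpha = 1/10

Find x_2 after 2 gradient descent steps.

f(x) = 3x^2 + 5x, f'(x) = 6x + (5)
Step 1: f'(-3) = -13, x_1 = -3 - 1/10 * -13 = -17/10
Step 2: f'(-17/10) = -26/5, x_2 = -17/10 - 1/10 * -26/5 = -59/50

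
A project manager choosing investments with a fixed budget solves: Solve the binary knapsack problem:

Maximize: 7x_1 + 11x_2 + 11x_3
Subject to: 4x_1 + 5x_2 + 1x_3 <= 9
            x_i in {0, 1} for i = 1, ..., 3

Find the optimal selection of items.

Items: item 1 (v=7, w=4), item 2 (v=11, w=5), item 3 (v=11, w=1)
Capacity: 9
Checking all 8 subsets (w = total weight, v = total value):
  {}: w = 0, v = 0
  {1}: w = 4, v = 7
  {2}: w = 5, v = 11
  {3}: w = 1, v = 11
  {1, 2}: w = 9, v = 18
  {1, 3}: w = 5, v = 18
  {2, 3}: w = 6, v = 22
  {1, 2, 3}: w = 10 > 9, infeasible
Best feasible subset: items [2, 3]
Total weight: 6 <= 9, total value: 22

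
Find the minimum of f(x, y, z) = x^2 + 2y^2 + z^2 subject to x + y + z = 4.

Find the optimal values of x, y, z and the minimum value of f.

Using Lagrange multipliers on f = x^2 + 2y^2 + z^2 with constraint x + y + z = 4:
Conditions: 2*1*x = lambda, 2*2*y = lambda, 2*1*z = lambda
So x = lambda/2, y = lambda/4, z = lambda/2
Substituting into constraint: lambda * (5/4) = 4
lambda = 16/5
x = 8/5, y = 4/5, z = 8/5
Minimum value = 32/5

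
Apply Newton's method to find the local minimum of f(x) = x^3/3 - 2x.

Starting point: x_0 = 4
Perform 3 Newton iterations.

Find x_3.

f(x) = x^3/3 - 2x
f'(x) = x^2 - 2, f''(x) = 2x
Newton update: x_{n+1} = x_n - (x_n^2 - 2)/(2*x_n)
Step 1: x_0 = 4, f'=14, f''=8, x_1 = 9/4
Step 2: x_1 = 9/4, f'=49/16, f''=9/2, x_2 = 113/72
Step 3: x_2 = 113/72, f'=2401/5184, f''=113/36, x_3 = 23137/16272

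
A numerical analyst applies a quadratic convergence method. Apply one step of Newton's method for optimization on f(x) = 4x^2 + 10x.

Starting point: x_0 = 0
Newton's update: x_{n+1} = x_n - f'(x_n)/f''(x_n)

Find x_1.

f(x) = 4x^2 + 10x
f'(x) = 8x + (10), f''(x) = 8
Newton step: x_1 = x_0 - f'(x_0)/f''(x_0)
f'(0) = 10
x_1 = 0 - 10/8 = -5/4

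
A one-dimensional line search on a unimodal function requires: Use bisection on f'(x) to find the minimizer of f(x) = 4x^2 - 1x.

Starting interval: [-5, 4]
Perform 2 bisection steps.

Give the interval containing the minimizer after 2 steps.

Finding critical point of f(x) = 4x^2 - 1x using bisection on f'(x) = 8x + -1.
f'(x) = 0 when x = 1/8.
Starting interval: [-5, 4]
Step 1: mid = -1/2, f'(mid) = -5, new interval = [-1/2, 4]
Step 2: mid = 7/4, f'(mid) = 13, new interval = [-1/2, 7/4]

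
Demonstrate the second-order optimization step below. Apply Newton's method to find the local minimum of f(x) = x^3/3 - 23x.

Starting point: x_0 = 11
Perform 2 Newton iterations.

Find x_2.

f(x) = x^3/3 - 23x
f'(x) = x^2 - 23, f''(x) = 2x
Newton update: x_{n+1} = x_n - (x_n^2 - 23)/(2*x_n)
Step 1: x_0 = 11, f'=98, f''=22, x_1 = 72/11
Step 2: x_1 = 72/11, f'=2401/121, f''=144/11, x_2 = 7967/1584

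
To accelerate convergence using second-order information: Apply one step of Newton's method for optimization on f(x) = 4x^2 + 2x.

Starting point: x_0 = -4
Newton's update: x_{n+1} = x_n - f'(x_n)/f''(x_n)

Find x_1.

f(x) = 4x^2 + 2x
f'(x) = 8x + (2), f''(x) = 8
Newton step: x_1 = x_0 - f'(x_0)/f''(x_0)
f'(-4) = -30
x_1 = -4 - -30/8 = -1/4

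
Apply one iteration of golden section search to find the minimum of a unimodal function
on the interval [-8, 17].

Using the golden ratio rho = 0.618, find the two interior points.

Golden section search on [-8, 17].
Golden ratio rho = 0.618 (approx).
Interior points:
  x_1 = -8 + (1-0.618)*25 = 1.5500
  x_2 = -8 + 0.618*25 = 7.4500
Compare f(x_1) and f(x_2) to determine which subinterval to keep.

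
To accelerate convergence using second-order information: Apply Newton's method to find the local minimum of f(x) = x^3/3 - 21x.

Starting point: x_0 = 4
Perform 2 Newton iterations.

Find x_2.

f(x) = x^3/3 - 21x
f'(x) = x^2 - 21, f''(x) = 2x
Newton update: x_{n+1} = x_n - (x_n^2 - 21)/(2*x_n)
Step 1: x_0 = 4, f'=-5, f''=8, x_1 = 37/8
Step 2: x_1 = 37/8, f'=25/64, f''=37/4, x_2 = 2713/592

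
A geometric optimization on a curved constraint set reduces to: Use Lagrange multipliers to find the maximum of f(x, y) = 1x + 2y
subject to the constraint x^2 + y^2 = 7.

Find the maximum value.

Set up Lagrange conditions: grad f = lambda * grad g
  1 = 2*lambda*x
  2 = 2*lambda*y
From these: x/y = 1/2, so x = 1t, y = 2t for some t.
Substitute into constraint: (1t)^2 + (2t)^2 = 7
  t^2 * 5 = 7
  t = sqrt(7/5)
Maximum = 1*x + 2*y = (1^2 + 2^2)*t = 5 * sqrt(7/5) = sqrt(35)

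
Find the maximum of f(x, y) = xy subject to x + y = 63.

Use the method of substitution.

Substitute y = 63 - x into f(x,y) = xy:
g(x) = x(63 - x) = 63x - x^2
g'(x) = 63 - 2x = 0  =>  x = 63/2
y = 63 - 63/2 = 63/2
Maximum value = (63/2) * (63/2) = 3969/4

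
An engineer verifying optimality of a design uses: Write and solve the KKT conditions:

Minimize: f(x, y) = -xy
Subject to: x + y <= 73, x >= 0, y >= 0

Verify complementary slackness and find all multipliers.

Problem: min -xy s.t. x + y <= 73 (multiplier lambda), x >= 0 (mu_x), y >= 0 (mu_y)
KKT stationarity: -y + lambda - mu_x = 0, -x + lambda - mu_y = 0, with lambda, mu_x, mu_y >= 0
Complementary slackness: lambda*(x + y - 73) = 0, mu_x*x = 0, mu_y*y = 0
If lambda = 0: y = -mu_x <= 0 and x = -mu_y <= 0 force x = y = 0 with f = 0; but x = y = 73/2 is feasible with f = -5329/4 < 0, so this is not the minimum. Hence lambda > 0 and x + y = 73.
Try x > 0, y > 0 (so mu_x = mu_y = 0): y = lambda, x = lambda => x = y = lambda
x + y = 73 => 2*lambda = 73 => lambda = 73/2
x* = y* = 73/2 > 0, consistent with mu_x = mu_y = 0.
(Any feasible point with x = 0 or y = 0 has f = 0 > -5329/4, so the minimum is not on those boundaries.)
min(-xy) = -5329/4 (i.e. max xy = 5329/4)
Multipliers: lambda = 73/2, mu_x = 0, mu_y = 0
Complementary slackness: lambda*(x + y - 73) = 73/2*(73/2 + 73/2 - 73) = 0, mu_x*x = 0*73/2 = 0, mu_y*y = 0*73/2 = 0. Satisfied.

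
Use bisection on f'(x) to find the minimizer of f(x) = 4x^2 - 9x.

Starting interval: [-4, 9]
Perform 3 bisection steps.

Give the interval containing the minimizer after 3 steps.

Finding critical point of f(x) = 4x^2 - 9x using bisection on f'(x) = 8x + -9.
f'(x) = 0 when x = 9/8.
Starting interval: [-4, 9]
Step 1: mid = 5/2, f'(mid) = 11, new interval = [-4, 5/2]
Step 2: mid = -3/4, f'(mid) = -15, new interval = [-3/4, 5/2]
Step 3: mid = 7/8, f'(mid) = -2, new interval = [7/8, 5/2]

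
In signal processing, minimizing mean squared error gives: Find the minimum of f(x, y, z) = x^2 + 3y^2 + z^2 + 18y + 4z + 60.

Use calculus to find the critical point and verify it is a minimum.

f(x,y,z) = x^2 + 3y^2 + z^2 + 18y + 4z + 60
df/dx = 2x + (0) = 0 => x = 0
df/dy = 6y + (18) = 0 => y = -3
df/dz = 2z + (4) = 0 => z = -2
f(0,-3,-2) = 1*(0)^2 + 3*(-3)^2 + 1*(-2)^2 + 18*(-3) + 4*(-2) + 60 = 29
Hessian is diagonal with entries 2, 6, 2 > 0, confirmed minimum.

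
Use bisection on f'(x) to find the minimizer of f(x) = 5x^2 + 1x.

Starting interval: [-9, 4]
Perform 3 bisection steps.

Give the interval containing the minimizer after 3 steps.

Finding critical point of f(x) = 5x^2 + 1x using bisection on f'(x) = 10x + 1.
f'(x) = 0 when x = -1/10.
Starting interval: [-9, 4]
Step 1: mid = -5/2, f'(mid) = -24, new interval = [-5/2, 4]
Step 2: mid = 3/4, f'(mid) = 17/2, new interval = [-5/2, 3/4]
Step 3: mid = -7/8, f'(mid) = -31/4, new interval = [-7/8, 3/4]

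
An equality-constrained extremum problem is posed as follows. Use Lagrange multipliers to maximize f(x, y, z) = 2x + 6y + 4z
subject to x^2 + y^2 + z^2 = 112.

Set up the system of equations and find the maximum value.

Lagrange conditions: 2 = 2*lambda*x, 6 = 2*lambda*y, 4 = 2*lambda*z
So x:2 = y:6 = z:4, i.e. x = 2t, y = 6t, z = 4t
Constraint: t^2*(2^2 + 6^2 + 4^2) = 112
  t^2 * 56 = 112  =>  t = sqrt(2)
Maximum = 2*2t + 6*6t + 4*4t = 56*sqrt(2) = sqrt(6272)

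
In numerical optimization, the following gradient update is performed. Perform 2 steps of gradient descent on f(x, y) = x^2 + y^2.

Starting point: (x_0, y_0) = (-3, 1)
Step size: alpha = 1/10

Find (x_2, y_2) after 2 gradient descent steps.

f(x,y) = x^2 + y^2
grad_x = 2x + 0y, grad_y = 2y + 0x
Step 1: grad = (-6, 2), (-12/5, 4/5)
Step 2: grad = (-24/5, 8/5), (-48/25, 16/25)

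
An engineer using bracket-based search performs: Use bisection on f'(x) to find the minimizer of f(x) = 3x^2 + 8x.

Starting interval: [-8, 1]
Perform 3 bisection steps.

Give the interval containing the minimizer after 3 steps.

Finding critical point of f(x) = 3x^2 + 8x using bisection on f'(x) = 6x + 8.
f'(x) = 0 when x = -4/3.
Starting interval: [-8, 1]
Step 1: mid = -7/2, f'(mid) = -13, new interval = [-7/2, 1]
Step 2: mid = -5/4, f'(mid) = 1/2, new interval = [-7/2, -5/4]
Step 3: mid = -19/8, f'(mid) = -25/4, new interval = [-19/8, -5/4]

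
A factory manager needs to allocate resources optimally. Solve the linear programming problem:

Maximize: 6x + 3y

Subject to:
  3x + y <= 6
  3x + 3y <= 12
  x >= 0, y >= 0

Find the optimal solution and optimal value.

Feasible vertices: (0, 0), (0, 4), (1, 3), (2, 0)
Objective 6x + 3y at each:
  (0, 0): 0
  (0, 4): 12
  (1, 3): 15
  (2, 0): 12
Maximum is 15 at (1, 3).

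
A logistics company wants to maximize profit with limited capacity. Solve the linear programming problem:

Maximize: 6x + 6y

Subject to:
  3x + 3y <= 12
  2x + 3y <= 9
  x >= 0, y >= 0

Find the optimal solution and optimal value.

Feasible vertices: (0, 0), (0, 3), (3, 1), (4, 0)
Objective 6x + 6y at each:
  (0, 0): 0
  (0, 3): 18
  (3, 1): 24
  (4, 0): 24
Maximum is 24 at (3, 1).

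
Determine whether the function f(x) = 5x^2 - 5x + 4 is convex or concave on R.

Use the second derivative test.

f(x) = 5x^2 - 5x + 4
f'(x) = 10x - 5
f''(x) = 10
Since f''(x) = 10 > 0 for all x, f is convex on R.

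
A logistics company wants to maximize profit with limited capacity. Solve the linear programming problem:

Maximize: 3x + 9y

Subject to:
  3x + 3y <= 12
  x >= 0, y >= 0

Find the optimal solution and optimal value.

The feasible region has vertices at [(0, 0), (4, 0), (0, 4)].
Checking objective 3x + 9y at each vertex:
  (0, 0): 3*0 + 9*0 = 0
  (4, 0): 3*4 + 9*0 = 12
  (0, 4): 3*0 + 9*4 = 36
Maximum is 36 at (0, 4).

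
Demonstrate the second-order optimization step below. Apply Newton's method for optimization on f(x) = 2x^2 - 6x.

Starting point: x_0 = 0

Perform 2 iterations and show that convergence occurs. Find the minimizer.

f(x) = 2x^2 - 6x, f'(x) = 4x + (-6), f''(x) = 4
Step 1: f'(0) = -6, x_1 = 0 - -6/4 = 3/2
Step 2: f'(3/2) = 0, x_2 = 3/2 (converged)
Newton's method converges in 1 step for quadratics.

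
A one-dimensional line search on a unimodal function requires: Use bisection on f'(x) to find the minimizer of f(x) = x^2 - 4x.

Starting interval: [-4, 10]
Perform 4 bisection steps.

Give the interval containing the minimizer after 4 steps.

Finding critical point of f(x) = x^2 - 4x using bisection on f'(x) = 2x + -4.
f'(x) = 0 when x = 2.
Starting interval: [-4, 10]
Step 1: mid = 3, f'(mid) = 2, new interval = [-4, 3]
Step 2: mid = -1/2, f'(mid) = -5, new interval = [-1/2, 3]
Step 3: mid = 5/4, f'(mid) = -3/2, new interval = [5/4, 3]
Step 4: mid = 17/8, f'(mid) = 1/4, new interval = [5/4, 17/8]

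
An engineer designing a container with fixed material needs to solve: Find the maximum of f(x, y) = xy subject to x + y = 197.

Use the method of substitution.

Substitute y = 197 - x into f(x,y) = xy:
g(x) = x(197 - x) = 197x - x^2
g'(x) = 197 - 2x = 0  =>  x = 197/2
y = 197 - 197/2 = 197/2
Maximum value = (197/2) * (197/2) = 38809/4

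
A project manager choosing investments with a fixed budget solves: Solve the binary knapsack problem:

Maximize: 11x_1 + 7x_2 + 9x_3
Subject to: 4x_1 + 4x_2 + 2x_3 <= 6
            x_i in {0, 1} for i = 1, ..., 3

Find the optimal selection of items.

Items: item 1 (v=11, w=4), item 2 (v=7, w=4), item 3 (v=9, w=2)
Capacity: 6
Checking all 8 subsets (w = total weight, v = total value):
  {}: w = 0, v = 0
  {1}: w = 4, v = 11
  {2}: w = 4, v = 7
  {3}: w = 2, v = 9
  {1, 2}: w = 8 > 6, infeasible
  {1, 3}: w = 6, v = 20
  {2, 3}: w = 6, v = 16
  {1, 2, 3}: w = 10 > 6, infeasible
Best feasible subset: items [1, 3]
Total weight: 6 <= 6, total value: 20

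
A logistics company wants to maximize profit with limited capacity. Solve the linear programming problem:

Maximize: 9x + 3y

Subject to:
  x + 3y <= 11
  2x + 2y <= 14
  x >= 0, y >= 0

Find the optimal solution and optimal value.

Feasible vertices: (0, 0), (0, 11/3), (5, 2), (7, 0)
Objective 9x + 3y at each:
  (0, 0): 0
  (0, 11/3): 11
  (5, 2): 51
  (7, 0): 63
Maximum is 63 at (7, 0).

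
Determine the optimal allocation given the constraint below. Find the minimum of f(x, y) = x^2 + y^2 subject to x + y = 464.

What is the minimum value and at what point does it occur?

Substitute y = 464 - x into f(x,y) = x^2 + y^2:
g(x) = x^2 + (464 - x)^2 = 2x^2 - 928x + 215296
g'(x) = 4x - 928 = 0  =>  x = 232
y = 464 - 232 = 232
Minimum value = 232^2 + 232^2 = 107648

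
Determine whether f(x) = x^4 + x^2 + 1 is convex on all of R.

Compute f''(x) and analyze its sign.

f(x) = x^4 + x^2 + 1
f'(x) = 4x^3 + 2x
f''(x) = 12x^2 + 2
f''(x) = 12x^2 + 2 >= 2 > 0 for all x
Therefore, f is convex on R.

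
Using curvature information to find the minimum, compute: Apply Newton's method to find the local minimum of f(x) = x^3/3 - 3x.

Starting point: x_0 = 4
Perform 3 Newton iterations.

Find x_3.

f(x) = x^3/3 - 3x
f'(x) = x^2 - 3, f''(x) = 2x
Newton update: x_{n+1} = x_n - (x_n^2 - 3)/(2*x_n)
Step 1: x_0 = 4, f'=13, f''=8, x_1 = 19/8
Step 2: x_1 = 19/8, f'=169/64, f''=19/4, x_2 = 553/304
Step 3: x_2 = 553/304, f'=28561/92416, f''=553/152, x_3 = 583057/336224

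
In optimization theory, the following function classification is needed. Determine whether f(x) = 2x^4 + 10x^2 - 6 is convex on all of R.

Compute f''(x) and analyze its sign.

f(x) = 2x^4 + 10x^2 - 6
f'(x) = 8x^3 + 20x
f''(x) = 24x^2 + 20
f''(x) = 24x^2 + 20 >= 20 > 0 for all x
Therefore, f is convex on R.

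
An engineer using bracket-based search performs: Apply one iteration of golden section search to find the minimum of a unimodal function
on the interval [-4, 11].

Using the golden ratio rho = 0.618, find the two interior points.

Golden section search on [-4, 11].
Golden ratio rho = 0.618 (approx).
Interior points:
  x_1 = -4 + (1-0.618)*15 = 1.7300
  x_2 = -4 + 0.618*15 = 5.2700
Compare f(x_1) and f(x_2) to determine which subinterval to keep.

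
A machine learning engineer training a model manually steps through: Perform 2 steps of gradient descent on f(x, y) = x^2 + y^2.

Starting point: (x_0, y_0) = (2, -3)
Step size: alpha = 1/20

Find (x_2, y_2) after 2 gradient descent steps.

f(x,y) = x^2 + y^2
grad_x = 2x + 0y, grad_y = 2y + 0x
Step 1: grad = (4, -6), (9/5, -27/10)
Step 2: grad = (18/5, -27/5), (81/50, -243/100)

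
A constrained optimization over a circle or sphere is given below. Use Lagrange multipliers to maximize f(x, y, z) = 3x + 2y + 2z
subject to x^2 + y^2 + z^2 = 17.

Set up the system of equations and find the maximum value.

Lagrange conditions: 3 = 2*lambda*x, 2 = 2*lambda*y, 2 = 2*lambda*z
So x:3 = y:2 = z:2, i.e. x = 3t, y = 2t, z = 2t
Constraint: t^2*(3^2 + 2^2 + 2^2) = 17
  t^2 * 17 = 17  =>  t = sqrt(1)
Maximum = 3*3t + 2*2t + 2*2t = 17*sqrt(1) = 17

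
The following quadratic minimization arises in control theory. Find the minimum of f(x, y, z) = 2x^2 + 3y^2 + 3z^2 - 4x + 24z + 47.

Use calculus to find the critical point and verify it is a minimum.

f(x,y,z) = 2x^2 + 3y^2 + 3z^2 - 4x + 24z + 47
df/dx = 4x + (-4) = 0 => x = 1
df/dy = 6y + (0) = 0 => y = 0
df/dz = 6z + (24) = 0 => z = -4
f(1,0,-4) = 2*(1)^2 + 3*(0)^2 + 3*(-4)^2 + -4*(1) + 24*(-4) + 47 = -3
Hessian is diagonal with entries 4, 6, 6 > 0, confirmed minimum.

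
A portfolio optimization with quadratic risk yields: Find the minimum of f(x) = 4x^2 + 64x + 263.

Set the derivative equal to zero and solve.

f(x) = 4x^2 + 64x + 263
f'(x) = 8x + (64) = 0
x = -64/8 = -8
f(-8) = 7
Since f''(x) = 8 > 0, this is a minimum.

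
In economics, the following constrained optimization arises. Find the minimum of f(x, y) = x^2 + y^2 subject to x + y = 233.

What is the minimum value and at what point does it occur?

Substitute y = 233 - x into f(x,y) = x^2 + y^2:
g(x) = x^2 + (233 - x)^2 = 2x^2 - 466x + 54289
g'(x) = 4x - 466 = 0  =>  x = 233/2
y = 233 - 233/2 = 233/2
Minimum value = (233/2)^2 + (233/2)^2 = 54289/2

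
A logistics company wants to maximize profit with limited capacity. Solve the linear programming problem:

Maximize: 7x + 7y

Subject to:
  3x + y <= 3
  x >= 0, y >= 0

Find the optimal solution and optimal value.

The feasible region has vertices at [(0, 0), (1, 0), (0, 3)].
Checking objective 7x + 7y at each vertex:
  (0, 0): 7*0 + 7*0 = 0
  (1, 0): 7*1 + 7*0 = 7
  (0, 3): 7*0 + 7*3 = 21
Maximum is 21 at (0, 3).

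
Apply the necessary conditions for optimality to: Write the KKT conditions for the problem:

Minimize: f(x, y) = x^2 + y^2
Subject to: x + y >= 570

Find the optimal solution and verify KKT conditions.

KKT conditions for min x^2 + y^2 s.t. x + y >= 570:
Stationarity: 2x = mu, 2y = mu
So x = y = mu/2.
Complementary slackness: mu*(x + y - 570) = 0
Primal feasibility: x + y >= 570; dual feasibility: mu >= 0
If mu = 0 then x = y = 0, but 0 + 0 < 570 is infeasible, so the constraint is active.
Constraint active: x + y = 2*(mu/2) = 570 => mu = 570
x = y = 285, f = 162450
Verify: stationarity 2*285 = 570 = mu; primal 285 + 285 = 570 >= 570; dual mu = 570 >= 0; complementary slackness 570*(570 - 570) = 0. All KKT conditions hold.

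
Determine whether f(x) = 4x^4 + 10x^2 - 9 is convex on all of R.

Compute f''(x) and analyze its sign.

f(x) = 4x^4 + 10x^2 - 9
f'(x) = 16x^3 + 20x
f''(x) = 48x^2 + 20
f''(x) = 48x^2 + 20 >= 20 > 0 for all x
Therefore, f is convex on R.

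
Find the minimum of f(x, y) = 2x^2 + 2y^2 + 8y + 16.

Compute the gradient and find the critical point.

f(x,y) = 2x^2 + 2y^2 + 8y + 16
df/dx = 4x + (0) = 0  =>  x = 0
df/dy = 4y + (8) = 0  =>  y = -2
f(0, -2) = 2*(0)^2 + 2*(-2)^2 + 8*(-2) + 16 = 8
Hessian is diagonal with entries 4, 4 > 0, so this is a minimum.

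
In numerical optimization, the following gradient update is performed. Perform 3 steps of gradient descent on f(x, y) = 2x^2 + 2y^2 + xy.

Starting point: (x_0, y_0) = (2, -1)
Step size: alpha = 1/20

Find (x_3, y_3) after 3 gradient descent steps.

f(x,y) = 2x^2 + 2y^2 + xy
grad_x = 4x + 1y, grad_y = 4y + 1x
Step 1: grad = (7, -2), (33/20, -9/10)
Step 2: grad = (57/10, -39/20), (273/200, -321/400)
Step 3: grad = (1863/400, -369/200), (9057/8000, -2841/4000)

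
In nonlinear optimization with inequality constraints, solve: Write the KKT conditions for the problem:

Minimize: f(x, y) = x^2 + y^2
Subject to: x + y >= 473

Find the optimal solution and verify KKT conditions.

KKT conditions for min x^2 + y^2 s.t. x + y >= 473:
Stationarity: 2x = mu, 2y = mu
So x = y = mu/2.
Complementary slackness: mu*(x + y - 473) = 0
Primal feasibility: x + y >= 473; dual feasibility: mu >= 0
If mu = 0 then x = y = 0, but 0 + 0 < 473 is infeasible, so the constraint is active.
Constraint active: x + y = 2*(mu/2) = 473 => mu = 473
x = y = 473/2, f = 223729/2
Verify: stationarity 2*(473/2) = 473 = mu; primal 473/2 + 473/2 = 473 >= 473; dual mu = 473 >= 0; complementary slackness 473*(473 - 473) = 0. All KKT conditions hold.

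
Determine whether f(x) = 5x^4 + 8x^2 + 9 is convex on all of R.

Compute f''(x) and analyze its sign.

f(x) = 5x^4 + 8x^2 + 9
f'(x) = 20x^3 + 16x
f''(x) = 60x^2 + 16
f''(x) = 60x^2 + 16 >= 16 > 0 for all x
Therefore, f is convex on R.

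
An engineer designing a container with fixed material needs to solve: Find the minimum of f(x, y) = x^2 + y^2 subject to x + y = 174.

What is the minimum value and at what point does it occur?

Substitute y = 174 - x into f(x,y) = x^2 + y^2:
g(x) = x^2 + (174 - x)^2 = 2x^2 - 348x + 30276
g'(x) = 4x - 348 = 0  =>  x = 87
y = 174 - 87 = 87
Minimum value = 87^2 + 87^2 = 15138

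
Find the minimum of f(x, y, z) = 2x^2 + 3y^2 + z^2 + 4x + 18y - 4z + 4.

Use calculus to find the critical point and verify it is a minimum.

f(x,y,z) = 2x^2 + 3y^2 + z^2 + 4x + 18y - 4z + 4
df/dx = 4x + (4) = 0 => x = -1
df/dy = 6y + (18) = 0 => y = -3
df/dz = 2z + (-4) = 0 => z = 2
f(-1,-3,2) = 2*(-1)^2 + 3*(-3)^2 + 1*(2)^2 + 4*(-1) + 18*(-3) + -4*(2) + 4 = -29
Hessian is diagonal with entries 4, 6, 2 > 0, confirmed minimum.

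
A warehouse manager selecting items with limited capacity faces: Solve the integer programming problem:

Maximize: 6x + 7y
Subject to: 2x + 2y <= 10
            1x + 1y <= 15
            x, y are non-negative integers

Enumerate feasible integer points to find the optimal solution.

Constraint 1: 2x + 2y <= 10
Constraint 2: 1x + 1y <= 15
Feasible x range (need y >= 0): 0 <= x <= min(10/2, 15/1) => x in {0, ..., 5}.
Enumerate feasible integer points row by row (the coefficient of y is 7 > 0, so for each x the largest feasible y gives the best value):
  x = 0: y <= min((10 - 2*0)/2, (15 - 1*0)/1) => y in {0, ..., 5}; best 6*0 + 7*5 = 35
  x = 1: y <= min((10 - 2*1)/2, (15 - 1*1)/1) => y in {0, ..., 4}; best 6*1 + 7*4 = 34
  x = 2: y <= min((10 - 2*2)/2, (15 - 1*2)/1) => y in {0, ..., 3}; best 6*2 + 7*3 = 33
  x = 3: y <= min((10 - 2*3)/2, (15 - 1*3)/1) => y in {0, ..., 2}; best 6*3 + 7*2 = 32
  x = 4: y <= min((10 - 2*4)/2, (15 - 1*4)/1) => y in {0, ..., 1}; best 6*4 + 7*1 = 31
  x = 5: y <= min((10 - 2*5)/2, (15 - 1*5)/1) => y in {0}; best 6*5 + 7*0 = 30
The maximum 6x + 7y = 35 is achieved at x = 0, y = 5.
Check: 2*0 + 2*5 = 10 <= 10 and 1*0 + 1*5 = 5 <= 15.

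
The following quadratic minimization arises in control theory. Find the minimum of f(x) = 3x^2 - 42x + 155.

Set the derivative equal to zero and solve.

f(x) = 3x^2 - 42x + 155
f'(x) = 6x + (-42) = 0
x = 42/6 = 7
f(7) = 8
Since f''(x) = 6 > 0, this is a minimum.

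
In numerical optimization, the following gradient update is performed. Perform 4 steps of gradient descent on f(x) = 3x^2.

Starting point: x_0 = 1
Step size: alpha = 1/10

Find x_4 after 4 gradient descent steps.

f(x) = 3x^2, f'(x) = 6x + (0)
Step 1: f'(1) = 6, x_1 = 1 - 1/10 * 6 = 2/5
Step 2: f'(2/5) = 12/5, x_2 = 2/5 - 1/10 * 12/5 = 4/25
Step 3: f'(4/25) = 24/25, x_3 = 4/25 - 1/10 * 24/25 = 8/125
Step 4: f'(8/125) = 48/125, x_4 = 8/125 - 1/10 * 48/125 = 16/625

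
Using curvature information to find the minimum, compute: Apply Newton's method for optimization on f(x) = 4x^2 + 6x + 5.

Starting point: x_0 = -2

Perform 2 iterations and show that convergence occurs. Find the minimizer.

f(x) = 4x^2 + 6x + 5, f'(x) = 8x + (6), f''(x) = 8
Step 1: f'(-2) = -10, x_1 = -2 - -10/8 = -3/4
Step 2: f'(-3/4) = 0, x_2 = -3/4 (converged)
Newton's method converges in 1 step for quadratics.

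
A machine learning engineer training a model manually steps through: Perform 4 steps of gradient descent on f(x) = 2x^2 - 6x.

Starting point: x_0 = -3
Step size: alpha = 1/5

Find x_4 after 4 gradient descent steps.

f(x) = 2x^2 - 6x, f'(x) = 4x + (-6)
Step 1: f'(-3) = -18, x_1 = -3 - 1/5 * -18 = 3/5
Step 2: f'(3/5) = -18/5, x_2 = 3/5 - 1/5 * -18/5 = 33/25
Step 3: f'(33/25) = -18/25, x_3 = 33/25 - 1/5 * -18/25 = 183/125
Step 4: f'(183/125) = -18/125, x_4 = 183/125 - 1/5 * -18/125 = 933/625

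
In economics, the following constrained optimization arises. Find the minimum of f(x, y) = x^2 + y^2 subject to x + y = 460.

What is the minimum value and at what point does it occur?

Substitute y = 460 - x into f(x,y) = x^2 + y^2:
g(x) = x^2 + (460 - x)^2 = 2x^2 - 920x + 211600
g'(x) = 4x - 920 = 0  =>  x = 230
y = 460 - 230 = 230
Minimum value = 230^2 + 230^2 = 105800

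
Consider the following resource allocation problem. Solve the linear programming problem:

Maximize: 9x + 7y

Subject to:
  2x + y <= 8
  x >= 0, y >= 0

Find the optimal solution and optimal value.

The feasible region has vertices at [(0, 0), (4, 0), (0, 8)].
Checking objective 9x + 7y at each vertex:
  (0, 0): 9*0 + 7*0 = 0
  (4, 0): 9*4 + 7*0 = 36
  (0, 8): 9*0 + 7*8 = 56
Maximum is 56 at (0, 8).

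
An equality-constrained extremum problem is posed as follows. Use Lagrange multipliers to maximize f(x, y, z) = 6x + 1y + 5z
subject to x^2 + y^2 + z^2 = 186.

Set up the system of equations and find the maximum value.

Lagrange conditions: 6 = 2*lambda*x, 1 = 2*lambda*y, 5 = 2*lambda*z
So x:6 = y:1 = z:5, i.e. x = 6t, y = 1t, z = 5t
Constraint: t^2*(6^2 + 1^2 + 5^2) = 186
  t^2 * 62 = 186  =>  t = sqrt(3)
Maximum = 6*6t + 1*1t + 5*5t = 62*sqrt(3) = sqrt(11532)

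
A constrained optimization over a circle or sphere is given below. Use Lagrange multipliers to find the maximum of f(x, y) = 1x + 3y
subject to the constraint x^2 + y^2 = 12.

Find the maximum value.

Set up Lagrange conditions: grad f = lambda * grad g
  1 = 2*lambda*x
  3 = 2*lambda*y
From these: x/y = 1/3, so x = 1t, y = 3t for some t.
Substitute into constraint: (1t)^2 + (3t)^2 = 12
  t^2 * 10 = 12
  t = sqrt(12/10)
Maximum = 1*x + 3*y = (1^2 + 3^2)*t = 10 * sqrt(12/10) = sqrt(120)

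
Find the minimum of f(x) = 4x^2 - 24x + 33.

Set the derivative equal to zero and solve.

f(x) = 4x^2 - 24x + 33
f'(x) = 8x + (-24) = 0
x = 24/8 = 3
f(3) = -3
Since f''(x) = 8 > 0, this is a minimum.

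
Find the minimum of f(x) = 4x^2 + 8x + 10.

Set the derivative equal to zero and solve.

f(x) = 4x^2 + 8x + 10
f'(x) = 8x + (8) = 0
x = -8/8 = -1
f(-1) = 6
Since f''(x) = 8 > 0, this is a minimum.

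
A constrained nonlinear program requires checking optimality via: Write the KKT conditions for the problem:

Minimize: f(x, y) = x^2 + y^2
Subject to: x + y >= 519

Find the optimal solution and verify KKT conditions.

KKT conditions for min x^2 + y^2 s.t. x + y >= 519:
Stationarity: 2x = mu, 2y = mu
So x = y = mu/2.
Complementary slackness: mu*(x + y - 519) = 0
Primal feasibility: x + y >= 519; dual feasibility: mu >= 0
If mu = 0 then x = y = 0, but 0 + 0 < 519 is infeasible, so the constraint is active.
Constraint active: x + y = 2*(mu/2) = 519 => mu = 519
x = y = 519/2, f = 269361/2
Verify: stationarity 2*(519/2) = 519 = mu; primal 519/2 + 519/2 = 519 >= 519; dual mu = 519 >= 0; complementary slackness 519*(519 - 519) = 0. All KKT conditions hold.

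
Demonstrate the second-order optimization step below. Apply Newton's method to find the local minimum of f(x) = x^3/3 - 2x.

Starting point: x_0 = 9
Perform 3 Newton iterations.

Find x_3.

f(x) = x^3/3 - 2x
f'(x) = x^2 - 2, f''(x) = 2x
Newton update: x_{n+1} = x_n - (x_n^2 - 2)/(2*x_n)
Step 1: x_0 = 9, f'=79, f''=18, x_1 = 83/18
Step 2: x_1 = 83/18, f'=6241/324, f''=83/9, x_2 = 7537/2988
Step 3: x_2 = 7537/2988, f'=38950081/8928144, f''=7537/1494, x_3 = 74662657/45041112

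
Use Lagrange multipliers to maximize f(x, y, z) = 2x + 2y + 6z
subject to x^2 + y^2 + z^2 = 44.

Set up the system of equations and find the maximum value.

Lagrange conditions: 2 = 2*lambda*x, 2 = 2*lambda*y, 6 = 2*lambda*z
So x:2 = y:2 = z:6, i.e. x = 2t, y = 2t, z = 6t
Constraint: t^2*(2^2 + 2^2 + 6^2) = 44
  t^2 * 44 = 44  =>  t = sqrt(1)
Maximum = 2*2t + 2*2t + 6*6t = 44*sqrt(1) = 44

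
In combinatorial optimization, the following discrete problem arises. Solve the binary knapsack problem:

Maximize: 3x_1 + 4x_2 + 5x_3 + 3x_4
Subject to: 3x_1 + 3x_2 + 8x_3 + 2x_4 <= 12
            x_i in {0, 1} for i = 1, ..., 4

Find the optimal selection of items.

Items: item 1 (v=3, w=3), item 2 (v=4, w=3), item 3 (v=5, w=8), item 4 (v=3, w=2)
Capacity: 12
Checking all 16 subsets (w = total weight, v = total value):
  {}: w = 0, v = 0
  {1}: w = 3, v = 3
  {2}: w = 3, v = 4
  {3}: w = 8, v = 5
  {4}: w = 2, v = 3
  {1, 2}: w = 6, v = 7
  {1, 3}: w = 11, v = 8
  {1, 4}: w = 5, v = 6
  {2, 3}: w = 11, v = 9
  {2, 4}: w = 5, v = 7
  {3, 4}: w = 10, v = 8
  {1, 2, 3}: w = 14 > 12, infeasible
  {1, 2, 4}: w = 8, v = 10
  {1, 3, 4}: w = 13 > 12, infeasible
  {2, 3, 4}: w = 13 > 12, infeasible
  {1, 2, 3, 4}: w = 16 > 12, infeasible
Best feasible subset: items [1, 2, 4]
Total weight: 8 <= 12, total value: 10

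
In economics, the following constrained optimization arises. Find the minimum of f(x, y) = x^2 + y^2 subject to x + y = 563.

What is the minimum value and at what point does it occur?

Substitute y = 563 - x into f(x,y) = x^2 + y^2:
g(x) = x^2 + (563 - x)^2 = 2x^2 - 1126x + 316969
g'(x) = 4x - 1126 = 0  =>  x = 563/2
y = 563 - 563/2 = 563/2
Minimum value = (563/2)^2 + (563/2)^2 = 316969/2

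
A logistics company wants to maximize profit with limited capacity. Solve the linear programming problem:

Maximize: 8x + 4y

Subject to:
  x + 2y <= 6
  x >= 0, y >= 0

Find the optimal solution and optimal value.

The feasible region has vertices at [(0, 0), (6, 0), (0, 3)].
Checking objective 8x + 4y at each vertex:
  (0, 0): 8*0 + 4*0 = 0
  (6, 0): 8*6 + 4*0 = 48
  (0, 3): 8*0 + 4*3 = 12
Maximum is 48 at (6, 0).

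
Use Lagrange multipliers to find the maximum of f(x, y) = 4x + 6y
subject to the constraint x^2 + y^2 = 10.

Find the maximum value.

Set up Lagrange conditions: grad f = lambda * grad g
  4 = 2*lambda*x
  6 = 2*lambda*y
From these: x/y = 4/6, so x = 4t, y = 6t for some t.
Substitute into constraint: (4t)^2 + (6t)^2 = 10
  t^2 * 52 = 10
  t = sqrt(10/52)
Maximum = 4*x + 6*y = (4^2 + 6^2)*t = 52 * sqrt(10/52) = sqrt(520)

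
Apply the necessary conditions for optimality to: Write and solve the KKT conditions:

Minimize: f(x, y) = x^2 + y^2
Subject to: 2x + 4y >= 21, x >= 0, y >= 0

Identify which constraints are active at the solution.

KKT conditions for min x^2 + y^2 s.t. 2x + 4y >= 21, x >= 0, y >= 0:
Stationarity: 2x = mu*2 + mu_x, 2y = mu*4 + mu_y, with mu, mu_x, mu_y >= 0
Complementary slackness: mu*(2x + 4y - 21) = 0, mu_x*x = 0, mu_y*y = 0
(0, 0) is infeasible (2*0 + 4*0 < 21), so if mu = 0 stationarity would force x = mu_x/2 >= 0, y = mu_y/2 >= 0 with mu_x*x = mu_y*y = 0, i.e. x = y = 0: contradiction. Hence mu > 0 and 2x + 4y = 21 is active.
Try x > 0, y > 0 (so mu_x = mu_y = 0): x = 2*mu/2, y = 4*mu/2
Substitute: 2*(2*mu/2) + 4*(4*mu/2) = 21
  mu*20/2 = 21 => mu = 21/10
x* = 21/10 > 0, y* = 21/5 > 0, consistent with mu_x = mu_y = 0.
f is convex and the constraints are linear, so this KKT point is the global minimum.
f* = 441/20
Active constraints: 2x + 4y >= 21 (holds with equality, mu = 21/10 > 0); x >= 0 and y >= 0 are inactive (mu_x = mu_y = 0).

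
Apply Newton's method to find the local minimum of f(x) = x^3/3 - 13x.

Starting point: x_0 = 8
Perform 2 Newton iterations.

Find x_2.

f(x) = x^3/3 - 13x
f'(x) = x^2 - 13, f''(x) = 2x
Newton update: x_{n+1} = x_n - (x_n^2 - 13)/(2*x_n)
Step 1: x_0 = 8, f'=51, f''=16, x_1 = 77/16
Step 2: x_1 = 77/16, f'=2601/256, f''=77/8, x_2 = 9257/2464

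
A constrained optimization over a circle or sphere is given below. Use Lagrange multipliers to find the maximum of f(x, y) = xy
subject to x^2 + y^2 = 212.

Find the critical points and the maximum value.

Lagrange conditions: y = 2*lambda*x and x = 2*lambda*y
If x = 0 then y = 0, violating the constraint, so x, y != 0.
Dividing: y/x = x/y => x^2 = y^2 => y = x or y = -x
Constraint: 2x^2 = 212 => x^2 = 106 => x = +/-sqrt(106)
Critical points: (sqrt(106), sqrt(106)), (-sqrt(106), -sqrt(106)), (sqrt(106), -sqrt(106)), (-sqrt(106), sqrt(106))
  y = x:  xy = x^2 = 106  at (sqrt(106), sqrt(106)) and (-sqrt(106), -sqrt(106))
  y = -x: xy = -x^2 = -106 at (sqrt(106), -sqrt(106)) and (-sqrt(106), sqrt(106))
Maximum xy = 106 at (sqrt(106), sqrt(106)) and (-sqrt(106), -sqrt(106))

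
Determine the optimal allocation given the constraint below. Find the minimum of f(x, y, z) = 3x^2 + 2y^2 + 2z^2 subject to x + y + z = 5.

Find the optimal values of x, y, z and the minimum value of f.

Using Lagrange multipliers on f = 3x^2 + 2y^2 + 2z^2 with constraint x + y + z = 5:
Conditions: 2*3*x = lambda, 2*2*y = lambda, 2*2*z = lambda
So x = lambda/6, y = lambda/4, z = lambda/4
Substituting into constraint: lambda * (2/3) = 5
lambda = 15/2
x = 5/4, y = 15/8, z = 15/8
Minimum value = 75/4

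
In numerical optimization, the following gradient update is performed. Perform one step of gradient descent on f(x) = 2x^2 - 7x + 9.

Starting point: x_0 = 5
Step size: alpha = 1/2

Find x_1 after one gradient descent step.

f(x) = 2x^2 - 7x + 9
f'(x) = 4x - 7
f'(5) = 4*5 + (-7) = 13
x_1 = x_0 - alpha * f'(x_0) = 5 - 1/2 * 13 = -3/2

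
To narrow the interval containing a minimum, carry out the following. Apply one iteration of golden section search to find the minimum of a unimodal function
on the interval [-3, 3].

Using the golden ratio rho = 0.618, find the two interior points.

Golden section search on [-3, 3].
Golden ratio rho = 0.618 (approx).
Interior points:
  x_1 = -3 + (1-0.618)*6 = -0.7080
  x_2 = -3 + 0.618*6 = 0.7080
Compare f(x_1) and f(x_2) to determine which subinterval to keep.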